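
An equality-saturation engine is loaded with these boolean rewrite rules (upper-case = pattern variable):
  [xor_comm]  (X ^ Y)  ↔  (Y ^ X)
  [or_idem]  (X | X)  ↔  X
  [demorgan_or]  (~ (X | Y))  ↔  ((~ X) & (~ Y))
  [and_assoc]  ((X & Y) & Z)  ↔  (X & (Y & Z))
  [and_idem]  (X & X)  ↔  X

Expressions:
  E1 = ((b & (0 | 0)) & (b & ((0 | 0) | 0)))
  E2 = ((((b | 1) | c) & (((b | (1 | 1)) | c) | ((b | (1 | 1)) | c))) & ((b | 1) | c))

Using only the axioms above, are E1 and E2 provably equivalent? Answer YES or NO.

NO

All listed rules preserve value, hence provable equivalence implies equal values everywhere; look for a separating assignment.
b=0, c=0 gives E1 ↦ 0, E2 ↦ 1; values differ ⇒ not provably equivalent.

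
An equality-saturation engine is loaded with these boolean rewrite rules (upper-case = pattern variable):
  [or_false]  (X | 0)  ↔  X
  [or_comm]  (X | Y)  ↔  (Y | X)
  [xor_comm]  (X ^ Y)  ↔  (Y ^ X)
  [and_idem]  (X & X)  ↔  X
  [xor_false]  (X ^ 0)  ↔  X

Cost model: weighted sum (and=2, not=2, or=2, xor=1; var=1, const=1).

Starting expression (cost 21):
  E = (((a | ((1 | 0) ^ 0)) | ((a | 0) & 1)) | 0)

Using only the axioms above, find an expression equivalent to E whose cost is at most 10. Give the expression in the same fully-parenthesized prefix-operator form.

step 1: or_false (→) rewrites (((a | ((1 | 0) ^ 0)) | ((a | 0) & 1)) | 0) into ((a | ((1 | 0) ^ 0)) | ((a | 0) & 1))
step 2: xor_false (→) rewrites ((1 | 0) ^ 0) into (1 | 0), now ((a | (1 | 0)) | ((a | 0) & 1))
step 3: or_false (→) rewrites (a | 0) into a, now ((a | (1 | 0)) | (a & 1))
step 4: or_false (→) rewrites (1 | 0) into 1, reaching cost 10 (bound 10)

((a | 1) | (a & 1))   [cost 10]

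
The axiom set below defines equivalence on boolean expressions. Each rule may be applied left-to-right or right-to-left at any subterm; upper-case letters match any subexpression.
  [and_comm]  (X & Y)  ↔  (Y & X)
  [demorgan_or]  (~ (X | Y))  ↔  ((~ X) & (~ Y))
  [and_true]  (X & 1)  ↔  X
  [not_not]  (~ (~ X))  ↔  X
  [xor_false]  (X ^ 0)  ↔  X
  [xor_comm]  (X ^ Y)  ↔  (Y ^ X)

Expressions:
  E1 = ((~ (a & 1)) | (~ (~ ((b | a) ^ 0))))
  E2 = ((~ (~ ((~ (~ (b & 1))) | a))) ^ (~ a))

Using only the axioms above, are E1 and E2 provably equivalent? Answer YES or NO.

The axioms are sound identities: if E1 ↔* E2 then E1 and E2 evaluate identically under any assignment.
Under a=0, b=1: E1 evaluates to 1, E2 to 0. Distinct ⇒ no rewrite sequence connects them.

NO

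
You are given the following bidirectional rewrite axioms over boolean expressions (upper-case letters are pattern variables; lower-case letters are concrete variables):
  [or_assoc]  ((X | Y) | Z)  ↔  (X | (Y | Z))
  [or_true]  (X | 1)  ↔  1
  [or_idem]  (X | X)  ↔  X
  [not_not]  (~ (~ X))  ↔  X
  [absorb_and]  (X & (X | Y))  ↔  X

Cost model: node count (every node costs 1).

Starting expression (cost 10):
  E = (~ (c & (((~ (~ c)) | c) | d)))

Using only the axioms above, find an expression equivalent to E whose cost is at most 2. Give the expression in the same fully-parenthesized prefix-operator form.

step 1: not_not (→) rewrites (~ (~ c)) into c, now (~ (c & ((c | c) | d)))
step 2: or_idem (→) rewrites (c | c) into c, now (~ (c & (c | d)))
step 3: absorb_and (→) rewrites (c & (c | d)) into c, reaching cost 2 (bound 2)

(~ c)   [cost 2]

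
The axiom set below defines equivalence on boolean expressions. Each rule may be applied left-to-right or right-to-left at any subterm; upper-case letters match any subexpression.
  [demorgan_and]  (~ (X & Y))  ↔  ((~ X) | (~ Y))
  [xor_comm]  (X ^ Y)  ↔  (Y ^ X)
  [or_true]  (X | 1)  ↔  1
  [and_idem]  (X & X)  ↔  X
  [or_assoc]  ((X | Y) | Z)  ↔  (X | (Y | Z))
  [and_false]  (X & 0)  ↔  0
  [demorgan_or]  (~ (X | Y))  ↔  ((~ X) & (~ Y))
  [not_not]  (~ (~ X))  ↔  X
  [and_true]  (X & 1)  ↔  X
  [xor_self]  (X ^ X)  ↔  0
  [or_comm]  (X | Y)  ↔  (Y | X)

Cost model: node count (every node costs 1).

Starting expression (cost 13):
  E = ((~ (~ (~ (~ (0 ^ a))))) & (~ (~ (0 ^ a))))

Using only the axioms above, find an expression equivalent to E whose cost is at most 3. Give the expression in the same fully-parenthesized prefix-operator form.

1. [not_not →] (~ (~ (~ (0 ^ a))))  →  (~ (0 ^ a));  E = ((~ (~ (0 ^ a))) & (~ (~ (0 ^ a))))
2. [and_idem →] ((~ (~ (0 ^ a))) & (~ (~ (0 ^ a))))  →  (~ (~ (0 ^ a)))
3. [not_not →] (~ (~ (0 ^ a)))  →  (0 ^ a);  cost 3 ≤ 3, done

(0 ^ a)   [cost 3]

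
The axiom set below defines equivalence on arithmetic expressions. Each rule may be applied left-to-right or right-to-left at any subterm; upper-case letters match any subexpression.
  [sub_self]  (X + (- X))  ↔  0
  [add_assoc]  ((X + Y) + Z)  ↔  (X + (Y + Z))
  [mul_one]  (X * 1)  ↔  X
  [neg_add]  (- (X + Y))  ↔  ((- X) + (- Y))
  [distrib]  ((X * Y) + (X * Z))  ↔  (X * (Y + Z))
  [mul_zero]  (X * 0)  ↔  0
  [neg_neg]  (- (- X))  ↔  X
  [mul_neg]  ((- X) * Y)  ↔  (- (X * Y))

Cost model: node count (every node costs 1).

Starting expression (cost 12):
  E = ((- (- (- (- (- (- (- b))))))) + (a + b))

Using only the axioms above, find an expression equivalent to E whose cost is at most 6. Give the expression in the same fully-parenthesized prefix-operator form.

1. [neg_neg →] (- (- (- (- (- b)))))  →  (- (- (- b)));  E = ((- (- (- (- (- b))))) + (a + b))
2. [neg_neg →] (- (- (- b)))  →  (- b);  E = ((- (- (- b))) + (a + b))
3. [neg_neg →] (- (- b))  →  b;  cost 6 ≤ 6, done

((- b) + (a + b))   [cost 6]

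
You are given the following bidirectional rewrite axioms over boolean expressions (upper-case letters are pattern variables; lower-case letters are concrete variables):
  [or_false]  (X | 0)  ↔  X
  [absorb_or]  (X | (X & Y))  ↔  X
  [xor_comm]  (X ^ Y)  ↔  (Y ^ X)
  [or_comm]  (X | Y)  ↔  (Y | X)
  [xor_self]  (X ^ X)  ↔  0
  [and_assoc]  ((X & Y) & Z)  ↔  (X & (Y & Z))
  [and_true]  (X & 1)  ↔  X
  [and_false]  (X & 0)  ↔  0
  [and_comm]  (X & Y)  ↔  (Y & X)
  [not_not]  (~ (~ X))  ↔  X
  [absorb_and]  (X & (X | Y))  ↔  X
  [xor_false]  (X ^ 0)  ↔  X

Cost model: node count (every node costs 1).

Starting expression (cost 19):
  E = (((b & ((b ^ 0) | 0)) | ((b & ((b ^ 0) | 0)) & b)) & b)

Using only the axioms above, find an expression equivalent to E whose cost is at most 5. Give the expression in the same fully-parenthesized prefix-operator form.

(1) ((b & ((b ^ 0) | 0)) | ((b & ((b ^ 0) | 0)) & b))  =[absorb_or →]=  (b & ((b ^ 0) | 0))    ⊢ ((b & ((b ^ 0) | 0)) & b)
(2) ((b ^ 0) | 0)  =[or_false →]=  (b ^ 0)    ⊢ ((b & (b ^ 0)) & b)
(3) (b ^ 0)  =[xor_false →]=  b    ⊢ cost 5, within 5

((b & b) & b)   [cost 5]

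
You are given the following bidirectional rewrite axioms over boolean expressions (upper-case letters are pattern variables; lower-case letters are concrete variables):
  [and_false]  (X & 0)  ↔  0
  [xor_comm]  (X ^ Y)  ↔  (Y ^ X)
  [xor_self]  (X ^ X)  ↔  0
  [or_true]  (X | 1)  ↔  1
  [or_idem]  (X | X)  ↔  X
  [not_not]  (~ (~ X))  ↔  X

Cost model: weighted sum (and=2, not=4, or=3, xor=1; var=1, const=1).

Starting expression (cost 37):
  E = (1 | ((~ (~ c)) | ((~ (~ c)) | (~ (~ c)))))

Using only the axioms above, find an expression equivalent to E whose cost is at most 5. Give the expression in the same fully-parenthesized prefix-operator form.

(1 | c)   [cost 5]

(1) ((~ (~ c)) | (~ (~ c)))  =[or_idem →]=  (~ (~ c))    ⊢ (1 | ((~ (~ c)) | (~ (~ c))))
(2) ((~ (~ c)) | (~ (~ c)))  =[or_idem →]=  (~ (~ c))    ⊢ (1 | (~ (~ c)))
(3) (~ (~ c))  =[not_not →]=  c    ⊢ cost 5, within 5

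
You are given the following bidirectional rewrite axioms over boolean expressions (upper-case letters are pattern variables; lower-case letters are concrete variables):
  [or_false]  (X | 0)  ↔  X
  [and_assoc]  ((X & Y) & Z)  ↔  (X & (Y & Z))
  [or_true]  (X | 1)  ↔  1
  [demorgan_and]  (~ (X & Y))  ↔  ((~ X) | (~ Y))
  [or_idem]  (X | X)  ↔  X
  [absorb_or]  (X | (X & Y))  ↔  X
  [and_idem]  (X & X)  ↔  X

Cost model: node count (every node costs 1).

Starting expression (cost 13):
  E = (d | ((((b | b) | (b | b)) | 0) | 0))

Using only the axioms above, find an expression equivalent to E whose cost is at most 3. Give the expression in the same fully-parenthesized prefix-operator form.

(d | b)   [cost 3]

1. [or_false →] (((b | b) | (b | b)) | 0)  →  ((b | b) | (b | b));  E = (d | (((b | b) | (b | b)) | 0))
2. [or_idem →] ((b | b) | (b | b))  →  (b | b);  E = (d | ((b | b) | 0))
3. [or_idem →] (b | b)  →  b;  E = (d | (b | 0))
4. [or_false →] (b | 0)  →  b;  cost 3 ≤ 3, done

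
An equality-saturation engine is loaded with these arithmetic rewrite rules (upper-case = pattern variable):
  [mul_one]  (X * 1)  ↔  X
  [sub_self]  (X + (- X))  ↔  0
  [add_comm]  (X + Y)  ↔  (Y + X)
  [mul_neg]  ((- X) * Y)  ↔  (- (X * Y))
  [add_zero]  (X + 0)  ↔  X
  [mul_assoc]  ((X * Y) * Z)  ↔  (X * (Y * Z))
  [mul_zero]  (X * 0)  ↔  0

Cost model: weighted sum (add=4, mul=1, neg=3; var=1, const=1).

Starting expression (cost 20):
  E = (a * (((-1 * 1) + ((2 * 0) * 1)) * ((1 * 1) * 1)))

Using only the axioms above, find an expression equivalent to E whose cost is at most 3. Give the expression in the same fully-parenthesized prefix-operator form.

1. [mul_zero →] (2 * 0)  →  0;  E = (a * (((-1 * 1) + (0 * 1)) * ((1 * 1) * 1)))
2. [mul_one →] (0 * 1)  →  0;  E = (a * (((-1 * 1) + 0) * ((1 * 1) * 1)))
3. [mul_one →] ((1 * 1) * 1)  →  (1 * 1);  E = (a * (((-1 * 1) + 0) * (1 * 1)))
4. [mul_one →] (1 * 1)  →  1;  E = (a * (((-1 * 1) + 0) * 1))
5. [mul_one →] (-1 * 1)  →  -1;  E = (a * ((-1 + 0) * 1))
6. [mul_one →] ((-1 + 0) * 1)  →  (-1 + 0);  E = (a * (-1 + 0))
7. [add_zero →] (-1 + 0)  →  -1;  cost 3 ≤ 3, done

(a * -1)   [cost 3]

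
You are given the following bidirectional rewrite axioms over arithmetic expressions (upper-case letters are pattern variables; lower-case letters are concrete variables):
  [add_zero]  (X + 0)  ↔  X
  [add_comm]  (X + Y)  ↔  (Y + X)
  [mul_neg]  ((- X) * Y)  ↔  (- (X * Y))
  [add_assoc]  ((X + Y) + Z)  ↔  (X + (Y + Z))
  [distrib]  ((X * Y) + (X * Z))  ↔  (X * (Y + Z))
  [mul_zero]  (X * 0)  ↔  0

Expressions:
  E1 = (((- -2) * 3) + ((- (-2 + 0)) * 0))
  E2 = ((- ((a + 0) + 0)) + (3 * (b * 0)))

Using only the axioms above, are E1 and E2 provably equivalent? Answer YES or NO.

NO

Every axiom is a valid identity, so a rewrite proof would force E1 and E2 to agree under every assignment.
At a=0, b=0: E1 = 6 but E2 = 0; they differ, so no derivation exists.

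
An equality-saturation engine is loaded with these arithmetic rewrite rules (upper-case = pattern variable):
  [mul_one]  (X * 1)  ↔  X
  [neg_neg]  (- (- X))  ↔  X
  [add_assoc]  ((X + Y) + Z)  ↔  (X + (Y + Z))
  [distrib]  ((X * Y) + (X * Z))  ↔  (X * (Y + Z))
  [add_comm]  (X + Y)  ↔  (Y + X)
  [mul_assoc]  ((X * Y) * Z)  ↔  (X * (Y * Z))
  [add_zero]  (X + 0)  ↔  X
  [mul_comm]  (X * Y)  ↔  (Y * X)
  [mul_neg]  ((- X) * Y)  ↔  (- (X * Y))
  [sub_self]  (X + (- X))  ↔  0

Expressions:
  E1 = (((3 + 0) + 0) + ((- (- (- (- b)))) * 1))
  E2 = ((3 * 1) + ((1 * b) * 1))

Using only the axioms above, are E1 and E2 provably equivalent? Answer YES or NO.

(1) (- (- (- b)))  =[neg_neg →]=  (- b)    ⊢ (((3 + 0) + 0) + ((- (- b)) * 1))
(2) ((- (- b)) * 1)  =[mul_one →]=  (- (- b))    ⊢ (((3 + 0) + 0) + (- (- b)))
(3) ((3 + 0) + 0)  =[add_zero →]=  (3 + 0)    ⊢ ((3 + 0) + (- (- b)))
(4) (3 + 0)  =[add_zero →]=  3    ⊢ (3 + (- (- b)))
(5) (- (- b))  =[neg_neg →]=  b    ⊢ (3 + b)
(6) b  =[mul_one ←]=  (b * 1)    ⊢ (3 + (b * 1))
(7) 3  =[mul_one ←]=  (3 * 1)    ⊢ ((3 * 1) + (b * 1))
(8) (b * 1)  =[mul_comm →]=  (1 * b)    ⊢ ((3 * 1) + (1 * b))
(9) (1 * b)  =[mul_one ←]=  ((1 * b) * 1)    ⊢ E2

YES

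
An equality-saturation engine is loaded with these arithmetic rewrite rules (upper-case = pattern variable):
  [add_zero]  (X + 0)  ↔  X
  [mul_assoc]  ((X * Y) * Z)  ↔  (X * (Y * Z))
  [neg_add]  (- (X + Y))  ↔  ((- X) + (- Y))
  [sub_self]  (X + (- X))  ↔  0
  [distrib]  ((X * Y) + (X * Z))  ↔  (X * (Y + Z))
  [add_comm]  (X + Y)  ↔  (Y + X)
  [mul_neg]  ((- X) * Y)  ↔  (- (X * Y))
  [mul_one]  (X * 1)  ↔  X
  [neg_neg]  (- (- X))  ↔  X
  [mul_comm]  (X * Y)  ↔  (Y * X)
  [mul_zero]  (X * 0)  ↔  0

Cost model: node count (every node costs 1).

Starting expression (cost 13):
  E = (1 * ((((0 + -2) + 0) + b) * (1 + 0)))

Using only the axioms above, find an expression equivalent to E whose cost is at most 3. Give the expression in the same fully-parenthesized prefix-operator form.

(-2 + b)   [cost 3]

step 1: add_zero (→) rewrites ((0 + -2) + 0) into (0 + -2), now (1 * (((0 + -2) + b) * (1 + 0)))
step 2: add_zero (→) rewrites (1 + 0) into 1, now (1 * (((0 + -2) + b) * 1))
step 3: mul_one (→) rewrites (((0 + -2) + b) * 1) into ((0 + -2) + b), now (1 * ((0 + -2) + b))
step 4: mul_comm (→) rewrites (1 * ((0 + -2) + b)) into (((0 + -2) + b) * 1)
step 5: add_comm (→) rewrites (0 + -2) into (-2 + 0), now (((-2 + 0) + b) * 1)
step 6: add_zero (→) rewrites (-2 + 0) into -2, now ((-2 + b) * 1)
step 7: mul_one (→) rewrites ((-2 + b) * 1) into (-2 + b), reaching cost 3 (bound 3)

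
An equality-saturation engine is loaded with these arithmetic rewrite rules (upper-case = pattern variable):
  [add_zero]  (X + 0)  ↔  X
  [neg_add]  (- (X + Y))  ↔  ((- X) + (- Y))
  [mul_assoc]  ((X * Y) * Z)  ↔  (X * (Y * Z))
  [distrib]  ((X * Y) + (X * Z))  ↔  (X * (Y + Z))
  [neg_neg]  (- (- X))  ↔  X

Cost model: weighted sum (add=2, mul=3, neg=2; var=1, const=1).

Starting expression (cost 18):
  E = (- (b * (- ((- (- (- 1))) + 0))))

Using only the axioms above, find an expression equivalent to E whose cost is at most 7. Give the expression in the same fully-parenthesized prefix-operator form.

1. [add_zero →] ((- (- (- 1))) + 0)  →  (- (- (- 1)));  E = (- (b * (- (- (- (- 1))))))
2. [neg_neg →] (- (- (- 1)))  →  (- 1);  E = (- (b * (- (- 1))))
3. [neg_neg →] (- (- 1))  →  1;  cost 7 ≤ 7, done

(- (b * 1))   [cost 7]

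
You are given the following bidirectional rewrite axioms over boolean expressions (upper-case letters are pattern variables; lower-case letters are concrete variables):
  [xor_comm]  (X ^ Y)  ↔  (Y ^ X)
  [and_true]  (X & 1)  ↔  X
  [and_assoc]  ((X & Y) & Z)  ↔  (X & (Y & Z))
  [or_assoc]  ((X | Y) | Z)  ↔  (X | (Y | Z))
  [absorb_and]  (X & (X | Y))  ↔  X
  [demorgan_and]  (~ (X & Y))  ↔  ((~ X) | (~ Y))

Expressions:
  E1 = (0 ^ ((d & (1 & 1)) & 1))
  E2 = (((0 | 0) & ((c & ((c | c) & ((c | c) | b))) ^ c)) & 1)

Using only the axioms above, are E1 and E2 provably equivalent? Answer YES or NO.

NO

The axioms are sound identities: if E1 ↔* E2 then E1 and E2 evaluate identically under any assignment.
Under b=0, c=0, d=1: E1 evaluates to 1, E2 to 0. Distinct ⇒ no rewrite sequence connects them.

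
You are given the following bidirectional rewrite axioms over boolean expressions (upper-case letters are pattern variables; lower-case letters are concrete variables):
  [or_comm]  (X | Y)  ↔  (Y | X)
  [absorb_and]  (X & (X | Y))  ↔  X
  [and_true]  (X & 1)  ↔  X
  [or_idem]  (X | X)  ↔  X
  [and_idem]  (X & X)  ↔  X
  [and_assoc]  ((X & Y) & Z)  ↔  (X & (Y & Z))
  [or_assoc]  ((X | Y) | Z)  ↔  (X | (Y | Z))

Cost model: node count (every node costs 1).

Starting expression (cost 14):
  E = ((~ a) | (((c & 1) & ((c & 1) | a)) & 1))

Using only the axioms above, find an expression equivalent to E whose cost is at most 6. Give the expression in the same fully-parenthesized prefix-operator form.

((~ a) | (c & 1))   [cost 6]

(1) (c & 1)  =[and_true →]=  c    ⊢ ((~ a) | ((c & ((c & 1) | a)) & 1))
(2) (c & 1)  =[and_true →]=  c    ⊢ ((~ a) | ((c & (c | a)) & 1))
(3) (c & (c | a))  =[absorb_and →]=  c    ⊢ cost 6, within 6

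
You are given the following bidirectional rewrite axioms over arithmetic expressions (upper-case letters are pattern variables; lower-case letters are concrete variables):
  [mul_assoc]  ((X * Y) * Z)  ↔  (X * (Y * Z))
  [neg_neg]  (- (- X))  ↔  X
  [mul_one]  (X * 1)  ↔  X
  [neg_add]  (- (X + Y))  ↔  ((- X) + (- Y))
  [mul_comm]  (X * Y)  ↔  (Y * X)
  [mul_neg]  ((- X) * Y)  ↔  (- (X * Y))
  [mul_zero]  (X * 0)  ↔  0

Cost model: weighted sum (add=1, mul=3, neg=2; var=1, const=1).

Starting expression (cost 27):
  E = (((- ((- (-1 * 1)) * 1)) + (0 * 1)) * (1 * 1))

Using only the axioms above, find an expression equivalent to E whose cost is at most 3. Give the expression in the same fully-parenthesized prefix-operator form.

(-1 + 0)   [cost 3]

1. [mul_one →] (-1 * 1)  →  -1;  E = (((- ((- -1) * 1)) + (0 * 1)) * (1 * 1))
2. [mul_one →] ((- -1) * 1)  →  (- -1);  E = (((- (- -1)) + (0 * 1)) * (1 * 1))
3. [mul_one →] (1 * 1)  →  1;  E = (((- (- -1)) + (0 * 1)) * 1)
4. [neg_neg →] (- (- -1))  →  -1;  E = ((-1 + (0 * 1)) * 1)
5. [mul_one →] (0 * 1)  →  0;  E = ((-1 + 0) * 1)
6. [mul_one →] ((-1 + 0) * 1)  →  (-1 + 0);  cost 3 ≤ 3, done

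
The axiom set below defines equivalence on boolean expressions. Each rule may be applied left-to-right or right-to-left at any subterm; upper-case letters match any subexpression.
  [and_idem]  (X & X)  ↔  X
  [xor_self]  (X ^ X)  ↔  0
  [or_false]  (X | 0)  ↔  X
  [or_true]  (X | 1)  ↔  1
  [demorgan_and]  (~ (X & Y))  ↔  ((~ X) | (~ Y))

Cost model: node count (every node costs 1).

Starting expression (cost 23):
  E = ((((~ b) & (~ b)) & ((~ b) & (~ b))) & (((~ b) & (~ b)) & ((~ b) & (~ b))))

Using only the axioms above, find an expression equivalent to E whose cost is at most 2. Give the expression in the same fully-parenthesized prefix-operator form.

(~ b)   [cost 2]

(1) ((((~ b) & (~ b)) & ((~ b) & (~ b))) & (((~ b) & (~ b)) & ((~ b) & (~ b))))  =[and_idem →]=  (((~ b) & (~ b)) & ((~ b) & (~ b)))
(2) (((~ b) & (~ b)) & ((~ b) & (~ b)))  =[and_idem →]=  ((~ b) & (~ b))
(3) ((~ b) & (~ b))  =[and_idem →]=  (~ b)    ⊢ cost 2, within 2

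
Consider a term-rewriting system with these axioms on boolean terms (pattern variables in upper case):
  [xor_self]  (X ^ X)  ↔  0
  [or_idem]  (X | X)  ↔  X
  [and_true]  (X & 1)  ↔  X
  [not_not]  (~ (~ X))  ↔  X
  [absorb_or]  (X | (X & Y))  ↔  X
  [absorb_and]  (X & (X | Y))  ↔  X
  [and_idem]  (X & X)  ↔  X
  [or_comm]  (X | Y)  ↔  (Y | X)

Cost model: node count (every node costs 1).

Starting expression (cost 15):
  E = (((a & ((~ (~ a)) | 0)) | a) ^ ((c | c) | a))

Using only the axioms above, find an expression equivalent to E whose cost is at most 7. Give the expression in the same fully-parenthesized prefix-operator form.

((a | a) ^ (c | a))   [cost 7]

(1) (~ (~ a))  =[not_not →]=  a    ⊢ (((a & (a | 0)) | a) ^ ((c | c) | a))
(2) (a & (a | 0))  =[absorb_and →]=  a    ⊢ ((a | a) ^ ((c | c) | a))
(3) (c | c)  =[or_idem →]=  c    ⊢ cost 7, within 7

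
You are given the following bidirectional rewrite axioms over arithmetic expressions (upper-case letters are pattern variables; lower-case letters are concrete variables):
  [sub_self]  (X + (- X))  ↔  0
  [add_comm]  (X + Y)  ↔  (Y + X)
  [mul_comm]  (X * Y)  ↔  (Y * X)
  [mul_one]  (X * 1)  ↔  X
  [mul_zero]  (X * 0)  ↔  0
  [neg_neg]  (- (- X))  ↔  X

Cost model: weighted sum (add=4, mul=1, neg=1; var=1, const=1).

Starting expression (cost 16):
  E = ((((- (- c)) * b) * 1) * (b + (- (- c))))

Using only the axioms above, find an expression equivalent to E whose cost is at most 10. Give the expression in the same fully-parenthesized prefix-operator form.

((c * b) * (b + c))   [cost 10]

(1) (((- (- c)) * b) * 1)  =[mul_one →]=  ((- (- c)) * b)    ⊢ (((- (- c)) * b) * (b + (- (- c))))
(2) (- (- c))  =[neg_neg →]=  c    ⊢ ((c * b) * (b + (- (- c))))
(3) (- (- c))  =[neg_neg →]=  c    ⊢ cost 10, within 10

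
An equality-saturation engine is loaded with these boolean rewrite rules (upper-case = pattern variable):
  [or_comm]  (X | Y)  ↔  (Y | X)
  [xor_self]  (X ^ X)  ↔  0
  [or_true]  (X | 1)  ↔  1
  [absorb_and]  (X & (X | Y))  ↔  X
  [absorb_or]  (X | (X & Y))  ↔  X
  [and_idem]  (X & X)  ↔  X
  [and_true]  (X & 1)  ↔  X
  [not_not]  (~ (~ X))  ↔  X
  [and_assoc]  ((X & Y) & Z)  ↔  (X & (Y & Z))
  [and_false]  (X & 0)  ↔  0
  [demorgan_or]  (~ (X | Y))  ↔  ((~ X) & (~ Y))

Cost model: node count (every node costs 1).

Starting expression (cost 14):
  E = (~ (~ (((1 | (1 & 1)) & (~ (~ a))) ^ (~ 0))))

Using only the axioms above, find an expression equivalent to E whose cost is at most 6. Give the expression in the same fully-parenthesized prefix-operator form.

(1) (~ (~ (((1 | (1 & 1)) & (~ (~ a))) ^ (~ 0))))  =[not_not →]=  (((1 | (1 & 1)) & (~ (~ a))) ^ (~ 0))
(2) (1 | (1 & 1))  =[absorb_or →]=  1    ⊢ ((1 & (~ (~ a))) ^ (~ 0))
(3) (~ (~ a))  =[not_not →]=  a    ⊢ cost 6, within 6

((1 & a) ^ (~ 0))   [cost 6]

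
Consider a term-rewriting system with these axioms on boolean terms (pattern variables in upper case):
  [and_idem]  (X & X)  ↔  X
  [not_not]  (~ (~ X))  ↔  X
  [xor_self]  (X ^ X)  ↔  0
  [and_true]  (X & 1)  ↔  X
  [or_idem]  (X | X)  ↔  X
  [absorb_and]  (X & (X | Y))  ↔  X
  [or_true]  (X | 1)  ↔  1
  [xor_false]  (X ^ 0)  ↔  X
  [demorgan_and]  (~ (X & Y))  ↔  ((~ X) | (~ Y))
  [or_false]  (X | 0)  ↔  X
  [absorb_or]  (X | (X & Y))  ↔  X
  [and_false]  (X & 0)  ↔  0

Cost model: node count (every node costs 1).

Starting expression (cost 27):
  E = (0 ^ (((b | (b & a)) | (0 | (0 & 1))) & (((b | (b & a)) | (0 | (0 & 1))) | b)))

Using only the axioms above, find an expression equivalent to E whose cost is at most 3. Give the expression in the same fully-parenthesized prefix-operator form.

(0 ^ b)   [cost 3]

(1) (((b | (b & a)) | (0 | (0 & 1))) & (((b | (b & a)) | (0 | (0 & 1))) | b))  =[absorb_and →]=  ((b | (b & a)) | (0 | (0 & 1)))    ⊢ (0 ^ ((b | (b & a)) | (0 | (0 & 1))))
(2) (b | (b & a))  =[absorb_or →]=  b    ⊢ (0 ^ (b | (0 | (0 & 1))))
(3) (0 & 1)  =[and_true →]=  0    ⊢ (0 ^ (b | (0 | 0)))
(4) (0 | 0)  =[or_false →]=  0    ⊢ (0 ^ (b | 0))
(5) (b | 0)  =[or_false →]=  b    ⊢ cost 3, within 3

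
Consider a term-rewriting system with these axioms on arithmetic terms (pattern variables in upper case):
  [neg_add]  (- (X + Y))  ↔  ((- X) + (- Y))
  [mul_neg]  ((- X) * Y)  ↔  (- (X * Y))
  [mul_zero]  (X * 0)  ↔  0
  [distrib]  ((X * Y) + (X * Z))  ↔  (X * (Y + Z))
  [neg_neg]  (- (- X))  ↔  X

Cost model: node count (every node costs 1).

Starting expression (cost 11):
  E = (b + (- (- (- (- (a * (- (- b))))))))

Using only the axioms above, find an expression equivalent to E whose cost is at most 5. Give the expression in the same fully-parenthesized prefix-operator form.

step 1: neg_neg (→) rewrites (- (- b)) into b, now (b + (- (- (- (- (a * b))))))
step 2: neg_neg (→) rewrites (- (- (- (a * b)))) into (- (a * b)), now (b + (- (- (a * b))))
step 3: neg_neg (→) rewrites (- (- (a * b))) into (a * b), reaching cost 5 (bound 5)

(b + (a * b))   [cost 5]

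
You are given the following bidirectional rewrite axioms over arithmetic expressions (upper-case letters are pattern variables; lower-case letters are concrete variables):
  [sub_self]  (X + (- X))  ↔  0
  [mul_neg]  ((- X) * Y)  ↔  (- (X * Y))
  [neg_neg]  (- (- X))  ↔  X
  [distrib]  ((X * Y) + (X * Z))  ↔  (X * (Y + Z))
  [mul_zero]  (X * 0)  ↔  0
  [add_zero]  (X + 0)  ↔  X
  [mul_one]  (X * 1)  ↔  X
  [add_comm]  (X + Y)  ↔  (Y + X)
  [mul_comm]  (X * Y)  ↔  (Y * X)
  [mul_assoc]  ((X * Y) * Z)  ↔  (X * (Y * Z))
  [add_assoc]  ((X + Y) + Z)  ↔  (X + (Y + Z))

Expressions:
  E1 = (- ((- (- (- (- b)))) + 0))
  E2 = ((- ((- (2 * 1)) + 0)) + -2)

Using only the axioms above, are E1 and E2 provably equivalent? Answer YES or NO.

NO

The axioms are sound identities: if E1 ↔* E2 then E1 and E2 evaluate identically under any assignment.
Under b=1: E1 evaluates to -1, E2 to 0. Distinct ⇒ no rewrite sequence connects them.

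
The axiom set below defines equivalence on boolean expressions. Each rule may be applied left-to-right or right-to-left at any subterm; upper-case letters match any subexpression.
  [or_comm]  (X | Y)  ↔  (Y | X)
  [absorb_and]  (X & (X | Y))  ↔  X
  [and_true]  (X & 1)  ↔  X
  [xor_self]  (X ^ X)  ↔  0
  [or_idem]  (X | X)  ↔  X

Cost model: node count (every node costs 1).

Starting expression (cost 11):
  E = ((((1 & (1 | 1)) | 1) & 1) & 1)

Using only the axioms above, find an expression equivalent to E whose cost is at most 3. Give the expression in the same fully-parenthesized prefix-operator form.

step 1: absorb_and (→) rewrites (1 & (1 | 1)) into 1, now (((1 | 1) & 1) & 1)
step 2: and_true (→) rewrites ((1 | 1) & 1) into (1 | 1), now ((1 | 1) & 1)
step 3: and_true (→) rewrites ((1 | 1) & 1) into (1 | 1), reaching cost 3 (bound 3)

(1 | 1)   [cost 3]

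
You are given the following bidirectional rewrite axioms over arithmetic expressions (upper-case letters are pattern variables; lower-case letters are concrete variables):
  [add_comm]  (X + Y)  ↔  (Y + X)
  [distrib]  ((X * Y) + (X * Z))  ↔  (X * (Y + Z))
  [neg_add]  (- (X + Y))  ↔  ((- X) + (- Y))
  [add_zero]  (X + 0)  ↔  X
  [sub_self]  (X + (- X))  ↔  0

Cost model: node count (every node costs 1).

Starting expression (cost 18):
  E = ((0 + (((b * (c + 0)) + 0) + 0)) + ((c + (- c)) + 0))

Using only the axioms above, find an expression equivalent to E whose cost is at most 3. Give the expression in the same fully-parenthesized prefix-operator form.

(b * c)   [cost 3]

1. [add_zero →] ((b * (c + 0)) + 0)  →  (b * (c + 0));  E = ((0 + ((b * (c + 0)) + 0)) + ((c + (- c)) + 0))
2. [add_zero →] (c + 0)  →  c;  E = ((0 + ((b * c) + 0)) + ((c + (- c)) + 0))
3. [add_comm →] (0 + ((b * c) + 0))  →  (((b * c) + 0) + 0);  E = ((((b * c) + 0) + 0) + ((c + (- c)) + 0))
4. [add_zero →] ((c + (- c)) + 0)  →  (c + (- c));  E = ((((b * c) + 0) + 0) + (c + (- c)))
5. [add_zero →] ((b * c) + 0)  →  (b * c);  E = (((b * c) + 0) + (c + (- c)))
6. [sub_self →] (c + (- c))  →  0;  E = (((b * c) + 0) + 0)
7. [add_zero →] ((b * c) + 0)  →  (b * c);  E = ((b * c) + 0)
8. [add_zero →] ((b * c) + 0)  →  (b * c);  cost 3 ≤ 3, done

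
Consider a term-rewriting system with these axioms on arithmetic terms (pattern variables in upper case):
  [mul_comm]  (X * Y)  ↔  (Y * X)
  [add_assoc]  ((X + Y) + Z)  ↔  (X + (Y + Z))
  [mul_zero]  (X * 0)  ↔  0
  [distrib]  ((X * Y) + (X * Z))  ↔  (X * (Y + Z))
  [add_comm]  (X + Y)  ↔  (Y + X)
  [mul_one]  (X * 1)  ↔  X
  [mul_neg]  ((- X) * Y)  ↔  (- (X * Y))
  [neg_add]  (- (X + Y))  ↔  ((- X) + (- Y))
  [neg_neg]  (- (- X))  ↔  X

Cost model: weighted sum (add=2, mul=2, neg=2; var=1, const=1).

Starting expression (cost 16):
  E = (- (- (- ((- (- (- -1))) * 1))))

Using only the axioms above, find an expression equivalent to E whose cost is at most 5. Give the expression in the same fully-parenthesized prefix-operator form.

(- (- -1))   [cost 5]

step 1: neg_neg (→) rewrites (- (- (- -1))) into (- -1), now (- (- (- ((- -1) * 1))))
step 2: neg_neg (→) rewrites (- (- ((- -1) * 1))) into ((- -1) * 1), now (- ((- -1) * 1))
step 3: mul_one (→) rewrites ((- -1) * 1) into (- -1), reaching cost 5 (bound 5)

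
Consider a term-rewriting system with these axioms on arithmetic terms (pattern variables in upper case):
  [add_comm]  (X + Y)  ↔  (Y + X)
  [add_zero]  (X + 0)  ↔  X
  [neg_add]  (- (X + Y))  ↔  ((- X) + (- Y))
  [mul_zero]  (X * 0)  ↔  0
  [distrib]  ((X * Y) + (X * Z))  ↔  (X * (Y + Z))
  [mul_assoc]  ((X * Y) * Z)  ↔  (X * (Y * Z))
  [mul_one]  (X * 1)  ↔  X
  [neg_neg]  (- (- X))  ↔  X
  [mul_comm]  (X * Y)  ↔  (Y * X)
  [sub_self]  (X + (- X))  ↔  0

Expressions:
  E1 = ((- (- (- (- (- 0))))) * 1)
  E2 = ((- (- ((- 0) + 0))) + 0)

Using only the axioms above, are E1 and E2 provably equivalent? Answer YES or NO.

1. [neg_neg →] (- (- 0))  →  0;  E1 = ((- (- (- 0))) * 1)
2. [neg_neg →] (- (- 0))  →  0;  E1 = ((- 0) * 1)
3. [mul_one →] ((- 0) * 1)  →  (- 0)
4. [add_zero ←] (- 0)  →  ((- 0) + 0)
5. [neg_neg ←] (- 0)  →  (- (- (- 0)));  E1 = ((- (- (- 0))) + 0)
6. [add_zero ←] (- 0)  →  ((- 0) + 0);  this is E2

YES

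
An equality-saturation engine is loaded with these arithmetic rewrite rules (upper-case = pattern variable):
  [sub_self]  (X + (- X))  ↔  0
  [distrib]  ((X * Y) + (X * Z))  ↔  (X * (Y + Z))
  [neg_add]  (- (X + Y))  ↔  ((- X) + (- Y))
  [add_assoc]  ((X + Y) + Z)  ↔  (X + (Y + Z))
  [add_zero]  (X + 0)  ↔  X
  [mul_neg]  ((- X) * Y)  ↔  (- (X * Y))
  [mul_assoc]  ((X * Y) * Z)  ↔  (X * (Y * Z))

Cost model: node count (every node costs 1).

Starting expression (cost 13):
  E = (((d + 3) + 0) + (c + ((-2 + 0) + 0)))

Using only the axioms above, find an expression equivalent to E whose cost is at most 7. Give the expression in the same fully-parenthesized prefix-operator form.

((d + 3) + (c + -2))   [cost 7]

step 1: add_zero (→) rewrites (-2 + 0) into -2, now (((d + 3) + 0) + (c + (-2 + 0)))
step 2: add_zero (→) rewrites (-2 + 0) into -2, now (((d + 3) + 0) + (c + -2))
step 3: add_zero (→) rewrites ((d + 3) + 0) into (d + 3), reaching cost 7 (bound 7)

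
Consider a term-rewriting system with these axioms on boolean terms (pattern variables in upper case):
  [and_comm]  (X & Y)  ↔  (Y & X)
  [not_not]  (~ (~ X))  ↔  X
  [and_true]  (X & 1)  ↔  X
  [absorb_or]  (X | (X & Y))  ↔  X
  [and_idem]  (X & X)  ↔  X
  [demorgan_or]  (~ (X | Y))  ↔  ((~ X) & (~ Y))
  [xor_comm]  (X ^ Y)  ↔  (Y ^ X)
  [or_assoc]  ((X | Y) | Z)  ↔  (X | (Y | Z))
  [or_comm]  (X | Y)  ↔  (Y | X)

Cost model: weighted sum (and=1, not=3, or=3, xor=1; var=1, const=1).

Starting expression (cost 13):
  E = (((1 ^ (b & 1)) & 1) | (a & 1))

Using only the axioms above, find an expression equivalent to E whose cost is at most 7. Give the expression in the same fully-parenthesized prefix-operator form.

1. [and_true →] (b & 1)  →  b;  E = (((1 ^ b) & 1) | (a & 1))
2. [and_true →] (a & 1)  →  a;  E = (((1 ^ b) & 1) | a)
3. [and_true →] ((1 ^ b) & 1)  →  (1 ^ b);  cost 7 ≤ 7, done

((1 ^ b) | a)   [cost 7]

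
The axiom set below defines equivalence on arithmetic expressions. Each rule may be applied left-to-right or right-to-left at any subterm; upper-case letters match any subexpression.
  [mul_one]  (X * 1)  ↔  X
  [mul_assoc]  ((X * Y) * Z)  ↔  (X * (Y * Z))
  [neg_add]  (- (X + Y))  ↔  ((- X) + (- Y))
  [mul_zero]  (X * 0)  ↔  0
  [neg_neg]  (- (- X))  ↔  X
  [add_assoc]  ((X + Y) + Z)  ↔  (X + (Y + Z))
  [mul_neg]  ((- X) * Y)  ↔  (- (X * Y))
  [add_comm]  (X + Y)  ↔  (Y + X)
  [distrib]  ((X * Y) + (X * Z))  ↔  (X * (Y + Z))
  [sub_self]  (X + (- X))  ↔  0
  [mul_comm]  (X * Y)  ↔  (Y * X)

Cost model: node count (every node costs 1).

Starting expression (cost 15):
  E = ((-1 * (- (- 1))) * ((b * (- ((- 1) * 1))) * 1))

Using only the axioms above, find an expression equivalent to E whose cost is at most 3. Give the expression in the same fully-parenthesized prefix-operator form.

(-1 * b)   [cost 3]

step 1: mul_one (→) rewrites ((- 1) * 1) into (- 1), now ((-1 * (- (- 1))) * ((b * (- (- 1))) * 1))
step 2: neg_neg (→) rewrites (- (- 1)) into 1, now ((-1 * (- (- 1))) * ((b * 1) * 1))
step 3: mul_one (→) rewrites (b * 1) into b, now ((-1 * (- (- 1))) * (b * 1))
step 4: mul_one (→) rewrites (b * 1) into b, now ((-1 * (- (- 1))) * b)
step 5: neg_neg (→) rewrites (- (- 1)) into 1, now ((-1 * 1) * b)
step 6: mul_one (→) rewrites (-1 * 1) into -1, reaching cost 3 (bound 3)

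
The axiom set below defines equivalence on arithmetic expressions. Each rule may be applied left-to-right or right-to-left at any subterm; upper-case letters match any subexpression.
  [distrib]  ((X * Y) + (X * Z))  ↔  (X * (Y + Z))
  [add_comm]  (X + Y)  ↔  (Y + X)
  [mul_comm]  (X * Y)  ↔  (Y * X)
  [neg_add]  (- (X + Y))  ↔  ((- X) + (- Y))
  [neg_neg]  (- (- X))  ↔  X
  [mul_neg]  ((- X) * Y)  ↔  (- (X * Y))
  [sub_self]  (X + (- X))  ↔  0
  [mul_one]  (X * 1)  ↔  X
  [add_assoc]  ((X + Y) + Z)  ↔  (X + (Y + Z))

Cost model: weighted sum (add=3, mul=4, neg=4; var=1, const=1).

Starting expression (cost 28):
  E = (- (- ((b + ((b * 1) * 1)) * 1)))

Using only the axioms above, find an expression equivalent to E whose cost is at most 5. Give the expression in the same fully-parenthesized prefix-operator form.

step 1: mul_one (→) rewrites (b * 1) into b, now (- (- ((b + (b * 1)) * 1)))
step 2: mul_one (→) rewrites ((b + (b * 1)) * 1) into (b + (b * 1)), now (- (- (b + (b * 1))))
step 3: mul_one (→) rewrites (b * 1) into b, now (- (- (b + b)))
step 4: neg_neg (→) rewrites (- (- (b + b))) into (b + b), reaching cost 5 (bound 5)

(b + b)   [cost 5]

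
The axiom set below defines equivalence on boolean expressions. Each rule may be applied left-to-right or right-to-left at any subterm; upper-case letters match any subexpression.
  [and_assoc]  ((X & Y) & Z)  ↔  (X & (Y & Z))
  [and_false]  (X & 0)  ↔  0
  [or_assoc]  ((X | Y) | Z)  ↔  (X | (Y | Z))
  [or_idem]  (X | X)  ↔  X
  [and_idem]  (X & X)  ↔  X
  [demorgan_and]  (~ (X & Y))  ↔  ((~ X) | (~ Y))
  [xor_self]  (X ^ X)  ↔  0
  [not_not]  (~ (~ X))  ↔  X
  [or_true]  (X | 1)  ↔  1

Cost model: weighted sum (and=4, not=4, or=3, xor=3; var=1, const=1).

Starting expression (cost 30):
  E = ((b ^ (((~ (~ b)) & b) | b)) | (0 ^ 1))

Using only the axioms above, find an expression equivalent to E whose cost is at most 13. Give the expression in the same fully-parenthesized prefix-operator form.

(1) (~ (~ b))  =[not_not →]=  b    ⊢ ((b ^ ((b & b) | b)) | (0 ^ 1))
(2) (b & b)  =[and_idem →]=  b    ⊢ ((b ^ (b | b)) | (0 ^ 1))
(3) (b | b)  =[or_idem →]=  b    ⊢ cost 13, within 13

((b ^ b) | (0 ^ 1))   [cost 13]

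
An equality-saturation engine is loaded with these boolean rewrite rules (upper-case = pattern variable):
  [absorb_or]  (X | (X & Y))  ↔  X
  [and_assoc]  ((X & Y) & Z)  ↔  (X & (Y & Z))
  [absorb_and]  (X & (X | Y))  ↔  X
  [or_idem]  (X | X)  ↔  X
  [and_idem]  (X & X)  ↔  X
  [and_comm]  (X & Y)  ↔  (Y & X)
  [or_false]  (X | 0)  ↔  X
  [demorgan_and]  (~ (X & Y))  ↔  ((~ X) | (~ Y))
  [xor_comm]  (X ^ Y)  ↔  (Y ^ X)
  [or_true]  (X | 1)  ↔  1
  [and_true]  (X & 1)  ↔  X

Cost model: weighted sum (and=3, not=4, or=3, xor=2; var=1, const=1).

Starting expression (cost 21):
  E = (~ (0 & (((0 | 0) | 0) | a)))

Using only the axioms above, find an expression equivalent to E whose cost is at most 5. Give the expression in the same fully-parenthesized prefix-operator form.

step 1: or_false (→) rewrites (0 | 0) into 0, now (~ (0 & ((0 | 0) | a)))
step 2: or_idem (→) rewrites (0 | 0) into 0, now (~ (0 & (0 | a)))
step 3: absorb_and (→) rewrites (0 & (0 | a)) into 0, reaching cost 5 (bound 5)

(~ 0)   [cost 5]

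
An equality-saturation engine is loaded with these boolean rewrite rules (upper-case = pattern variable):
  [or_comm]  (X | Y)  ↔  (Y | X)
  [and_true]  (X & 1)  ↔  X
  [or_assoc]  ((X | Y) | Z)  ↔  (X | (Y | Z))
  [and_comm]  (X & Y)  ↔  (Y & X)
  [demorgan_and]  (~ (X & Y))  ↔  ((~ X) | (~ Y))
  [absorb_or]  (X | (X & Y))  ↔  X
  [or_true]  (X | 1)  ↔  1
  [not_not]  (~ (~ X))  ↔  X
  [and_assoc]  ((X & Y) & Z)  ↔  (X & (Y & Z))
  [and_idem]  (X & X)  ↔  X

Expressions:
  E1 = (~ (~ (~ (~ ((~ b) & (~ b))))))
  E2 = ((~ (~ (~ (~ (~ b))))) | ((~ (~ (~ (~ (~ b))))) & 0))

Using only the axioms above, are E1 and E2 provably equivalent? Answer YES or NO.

(1) ((~ b) & (~ b))  =[and_idem →]=  (~ b)    ⊢ (~ (~ (~ (~ (~ b)))))
(2) (~ (~ (~ (~ (~ b)))))  =[absorb_or ←]=  ((~ (~ (~ (~ (~ b))))) | ((~ (~ (~ (~ (~ b))))) & 0))    ⊢ E2

YES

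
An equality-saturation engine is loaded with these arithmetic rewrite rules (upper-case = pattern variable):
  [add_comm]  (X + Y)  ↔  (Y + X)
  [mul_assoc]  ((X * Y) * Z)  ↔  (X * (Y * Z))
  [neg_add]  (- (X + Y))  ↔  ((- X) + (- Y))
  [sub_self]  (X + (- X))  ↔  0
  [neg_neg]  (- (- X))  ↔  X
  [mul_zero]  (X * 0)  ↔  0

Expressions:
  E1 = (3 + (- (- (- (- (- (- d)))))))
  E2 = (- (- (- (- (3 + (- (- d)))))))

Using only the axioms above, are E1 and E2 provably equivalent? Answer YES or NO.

(1) (- (- (- d)))  =[neg_neg →]=  (- d)    ⊢ (3 + (- (- (- (- d)))))
(2) (- (- (- d)))  =[neg_neg →]=  (- d)    ⊢ (3 + (- (- d)))
(3) (- (- d))  =[neg_neg →]=  d    ⊢ (3 + d)
(4) (3 + d)  =[neg_neg ←]=  (- (- (3 + d)))
(5) (- (- (3 + d)))  =[neg_neg ←]=  (- (- (- (- (3 + d)))))
(6) d  =[neg_neg ←]=  (- (- d))    ⊢ E2

YES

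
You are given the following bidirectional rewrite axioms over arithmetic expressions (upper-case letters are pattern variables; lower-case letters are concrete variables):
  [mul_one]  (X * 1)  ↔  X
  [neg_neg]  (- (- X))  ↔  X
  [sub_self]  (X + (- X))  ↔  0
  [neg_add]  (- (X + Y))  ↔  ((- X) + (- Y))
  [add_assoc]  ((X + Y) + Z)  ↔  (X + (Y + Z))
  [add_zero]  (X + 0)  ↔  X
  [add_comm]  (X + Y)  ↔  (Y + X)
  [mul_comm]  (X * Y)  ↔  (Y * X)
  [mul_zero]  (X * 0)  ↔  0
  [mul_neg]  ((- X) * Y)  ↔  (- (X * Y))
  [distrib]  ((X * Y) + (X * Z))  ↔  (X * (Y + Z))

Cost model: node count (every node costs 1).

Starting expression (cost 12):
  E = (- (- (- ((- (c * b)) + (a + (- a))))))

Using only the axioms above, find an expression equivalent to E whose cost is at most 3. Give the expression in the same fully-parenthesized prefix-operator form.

(1) (- (- (- ((- (c * b)) + (a + (- a))))))  =[neg_neg →]=  (- ((- (c * b)) + (a + (- a))))
(2) (a + (- a))  =[sub_self →]=  0    ⊢ (- ((- (c * b)) + 0))
(3) ((- (c * b)) + 0)  =[add_zero →]=  (- (c * b))    ⊢ (- (- (c * b)))
(4) (- (- (c * b)))  =[neg_neg →]=  (c * b)    ⊢ cost 3, within 3

(c * b)   [cost 3]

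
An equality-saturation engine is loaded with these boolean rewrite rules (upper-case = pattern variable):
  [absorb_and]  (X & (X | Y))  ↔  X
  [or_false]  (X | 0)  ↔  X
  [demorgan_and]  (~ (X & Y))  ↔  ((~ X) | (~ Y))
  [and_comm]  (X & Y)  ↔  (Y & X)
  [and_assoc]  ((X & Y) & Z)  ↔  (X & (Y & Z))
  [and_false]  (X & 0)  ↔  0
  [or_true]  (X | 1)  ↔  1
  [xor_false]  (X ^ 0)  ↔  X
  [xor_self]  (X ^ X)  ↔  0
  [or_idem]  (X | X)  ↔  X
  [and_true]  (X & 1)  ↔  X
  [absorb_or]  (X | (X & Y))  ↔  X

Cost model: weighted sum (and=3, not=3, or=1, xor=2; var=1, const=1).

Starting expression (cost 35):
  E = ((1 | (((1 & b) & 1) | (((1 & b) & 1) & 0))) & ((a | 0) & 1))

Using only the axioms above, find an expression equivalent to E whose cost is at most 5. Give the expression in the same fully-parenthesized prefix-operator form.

step 1: absorb_or (→) rewrites (((1 & b) & 1) | (((1 & b) & 1) & 0)) into ((1 & b) & 1), now ((1 | ((1 & b) & 1)) & ((a | 0) & 1))
step 2: and_true (→) rewrites ((1 & b) & 1) into (1 & b), now ((1 | (1 & b)) & ((a | 0) & 1))
step 3: and_true (→) rewrites ((a | 0) & 1) into (a | 0), now ((1 | (1 & b)) & (a | 0))
step 4: absorb_or (→) rewrites (1 | (1 & b)) into 1, now (1 & (a | 0))
step 5: or_false (→) rewrites (a | 0) into a, reaching cost 5 (bound 5)

(1 & a)   [cost 5]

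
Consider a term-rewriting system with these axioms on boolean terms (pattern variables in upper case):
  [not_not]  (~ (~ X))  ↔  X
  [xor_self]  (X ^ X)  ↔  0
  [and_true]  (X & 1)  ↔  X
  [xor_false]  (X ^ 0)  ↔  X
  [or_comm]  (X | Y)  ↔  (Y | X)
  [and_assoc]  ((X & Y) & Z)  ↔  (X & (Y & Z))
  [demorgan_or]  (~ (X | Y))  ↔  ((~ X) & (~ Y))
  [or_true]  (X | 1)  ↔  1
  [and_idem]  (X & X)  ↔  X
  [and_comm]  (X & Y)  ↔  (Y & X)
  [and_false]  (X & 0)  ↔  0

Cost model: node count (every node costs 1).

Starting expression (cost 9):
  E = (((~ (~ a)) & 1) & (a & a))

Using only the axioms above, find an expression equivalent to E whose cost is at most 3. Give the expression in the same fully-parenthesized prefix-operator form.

(a & a)   [cost 3]

step 1: and_true (→) rewrites ((~ (~ a)) & 1) into (~ (~ a)), now ((~ (~ a)) & (a & a))
step 2: not_not (→) rewrites (~ (~ a)) into a, now (a & (a & a))
step 3: and_idem (→) rewrites (a & a) into a, reaching cost 3 (bound 3)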